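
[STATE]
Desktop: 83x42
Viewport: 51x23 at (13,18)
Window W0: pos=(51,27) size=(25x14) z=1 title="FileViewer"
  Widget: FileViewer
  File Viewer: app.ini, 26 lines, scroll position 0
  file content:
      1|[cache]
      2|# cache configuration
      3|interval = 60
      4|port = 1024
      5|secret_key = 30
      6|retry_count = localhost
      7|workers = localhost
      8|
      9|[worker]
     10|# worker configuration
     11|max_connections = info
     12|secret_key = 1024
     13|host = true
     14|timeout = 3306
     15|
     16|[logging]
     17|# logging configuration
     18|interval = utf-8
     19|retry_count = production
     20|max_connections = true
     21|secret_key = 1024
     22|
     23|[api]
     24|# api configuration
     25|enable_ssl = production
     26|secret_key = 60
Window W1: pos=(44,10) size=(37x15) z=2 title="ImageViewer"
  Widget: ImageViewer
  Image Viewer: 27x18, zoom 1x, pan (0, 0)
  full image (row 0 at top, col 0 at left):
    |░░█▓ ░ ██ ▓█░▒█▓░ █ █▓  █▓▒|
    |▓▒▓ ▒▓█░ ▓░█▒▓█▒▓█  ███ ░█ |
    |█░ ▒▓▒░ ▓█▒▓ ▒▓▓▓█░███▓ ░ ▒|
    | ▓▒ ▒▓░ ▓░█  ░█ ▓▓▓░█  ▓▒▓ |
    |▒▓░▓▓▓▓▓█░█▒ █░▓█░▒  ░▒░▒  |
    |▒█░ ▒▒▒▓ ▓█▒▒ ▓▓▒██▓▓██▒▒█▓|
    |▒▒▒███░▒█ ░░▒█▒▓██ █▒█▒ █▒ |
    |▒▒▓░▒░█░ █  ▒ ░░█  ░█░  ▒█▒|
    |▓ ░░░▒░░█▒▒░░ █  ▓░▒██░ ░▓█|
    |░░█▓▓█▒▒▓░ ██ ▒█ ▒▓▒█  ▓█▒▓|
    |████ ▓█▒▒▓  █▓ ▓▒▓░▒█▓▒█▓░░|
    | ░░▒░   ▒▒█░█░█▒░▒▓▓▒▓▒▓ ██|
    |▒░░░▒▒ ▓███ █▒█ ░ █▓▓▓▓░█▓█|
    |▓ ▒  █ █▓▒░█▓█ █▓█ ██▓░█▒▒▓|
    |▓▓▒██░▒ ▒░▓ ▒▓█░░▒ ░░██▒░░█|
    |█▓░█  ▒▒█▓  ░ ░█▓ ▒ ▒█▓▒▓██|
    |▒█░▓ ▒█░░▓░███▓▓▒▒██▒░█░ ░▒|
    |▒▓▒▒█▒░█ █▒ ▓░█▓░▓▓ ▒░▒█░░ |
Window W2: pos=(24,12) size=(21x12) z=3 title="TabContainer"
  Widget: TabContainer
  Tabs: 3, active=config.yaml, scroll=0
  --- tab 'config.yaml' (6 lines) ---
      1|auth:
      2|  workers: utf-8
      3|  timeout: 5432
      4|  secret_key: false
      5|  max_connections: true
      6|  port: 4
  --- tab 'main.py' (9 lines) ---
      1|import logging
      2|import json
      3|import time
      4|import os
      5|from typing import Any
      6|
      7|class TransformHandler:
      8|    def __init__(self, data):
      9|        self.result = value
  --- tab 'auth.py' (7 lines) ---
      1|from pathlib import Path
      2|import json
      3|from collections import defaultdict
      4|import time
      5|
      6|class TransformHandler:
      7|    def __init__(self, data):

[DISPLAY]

           ┃  workers: utf-8   ┃▒█░ ▒▒▒▓ ▓█▒▒ ▓▓▒██
           ┃  timeout: 5432    ┃▒▒▒███░▒█ ░░▒█▒▓██ 
           ┃  secret_key: false┃▒▒▓░▒░█░ █  ▒ ░░█  
           ┃  max_connections: ┃▓ ░░░▒░░█▒▒░░ █  ▓░
           ┃  port: 4          ┃░░█▓▓█▒▒▓░ ██ ▒█ ▒▓
           ┗━━━━━━━━━━━━━━━━━━━┛████ ▓█▒▒▓  █▓ ▓▒▓░
                               ┗━━━━━━━━━━━━━━━━━━━
                                                   
                                                   
                                      ┏━━━━━━━━━━━━
                                      ┃ FileViewer 
                                      ┠────────────
                                      ┃[cache]     
                                      ┃# cache conf
                                      ┃interval = 6
                                      ┃port = 1024 
                                      ┃secret_key =
                                      ┃retry_count 
                                      ┃workers = lo
                                      ┃            
                                      ┃[worker]    
                                      ┃# worker con
                                      ┗━━━━━━━━━━━━


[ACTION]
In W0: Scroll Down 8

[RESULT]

           ┃  workers: utf-8   ┃▒█░ ▒▒▒▓ ▓█▒▒ ▓▓▒██
           ┃  timeout: 5432    ┃▒▒▒███░▒█ ░░▒█▒▓██ 
           ┃  secret_key: false┃▒▒▓░▒░█░ █  ▒ ░░█  
           ┃  max_connections: ┃▓ ░░░▒░░█▒▒░░ █  ▓░
           ┃  port: 4          ┃░░█▓▓█▒▒▓░ ██ ▒█ ▒▓
           ┗━━━━━━━━━━━━━━━━━━━┛████ ▓█▒▒▓  █▓ ▓▒▓░
                               ┗━━━━━━━━━━━━━━━━━━━
                                                   
                                                   
                                      ┏━━━━━━━━━━━━
                                      ┃ FileViewer 
                                      ┠────────────
                                      ┃[worker]    
                                      ┃# worker con
                                      ┃max_connecti
                                      ┃secret_key =
                                      ┃host = true 
                                      ┃timeout = 33
                                      ┃            
                                      ┃[logging]   
                                      ┃# logging co
                                      ┃interval = u
                                      ┗━━━━━━━━━━━━


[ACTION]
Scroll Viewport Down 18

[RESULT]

           ┃  timeout: 5432    ┃▒▒▒███░▒█ ░░▒█▒▓██ 
           ┃  secret_key: false┃▒▒▓░▒░█░ █  ▒ ░░█  
           ┃  max_connections: ┃▓ ░░░▒░░█▒▒░░ █  ▓░
           ┃  port: 4          ┃░░█▓▓█▒▒▓░ ██ ▒█ ▒▓
           ┗━━━━━━━━━━━━━━━━━━━┛████ ▓█▒▒▓  █▓ ▓▒▓░
                               ┗━━━━━━━━━━━━━━━━━━━
                                                   
                                                   
                                      ┏━━━━━━━━━━━━
                                      ┃ FileViewer 
                                      ┠────────────
                                      ┃[worker]    
                                      ┃# worker con
                                      ┃max_connecti
                                      ┃secret_key =
                                      ┃host = true 
                                      ┃timeout = 33
                                      ┃            
                                      ┃[logging]   
                                      ┃# logging co
                                      ┃interval = u
                                      ┗━━━━━━━━━━━━
                                                   


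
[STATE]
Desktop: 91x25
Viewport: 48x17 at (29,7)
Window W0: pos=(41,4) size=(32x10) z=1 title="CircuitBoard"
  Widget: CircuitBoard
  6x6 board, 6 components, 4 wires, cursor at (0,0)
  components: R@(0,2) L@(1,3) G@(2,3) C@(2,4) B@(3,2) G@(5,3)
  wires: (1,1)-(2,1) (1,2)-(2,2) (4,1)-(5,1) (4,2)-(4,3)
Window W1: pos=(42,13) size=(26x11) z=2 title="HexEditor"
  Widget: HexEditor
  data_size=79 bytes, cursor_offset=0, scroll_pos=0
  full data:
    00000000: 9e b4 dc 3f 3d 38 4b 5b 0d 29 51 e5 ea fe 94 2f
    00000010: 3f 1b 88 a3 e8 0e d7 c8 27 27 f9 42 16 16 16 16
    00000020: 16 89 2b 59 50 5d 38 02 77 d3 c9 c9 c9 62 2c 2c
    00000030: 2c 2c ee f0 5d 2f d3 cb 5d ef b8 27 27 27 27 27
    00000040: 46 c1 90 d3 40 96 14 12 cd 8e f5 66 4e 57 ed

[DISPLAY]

            ┃   0 1 2 3 4 5                ┃    
            ┃0  [.]      R                 ┃    
            ┃                              ┃    
            ┃1       ·   ·   L             ┃    
            ┃        │   │                 ┃    
            ┃2       ·   ·   G   C         ┃    
            ┗┏━━━━━━━━━━━━━━━━━━━━━━━━┓━━━━┛    
             ┃ HexEditor              ┃         
             ┠────────────────────────┨         
             ┃00000000  9E b4 dc 3f 3d┃         
             ┃00000010  3f 1b 88 a3 e8┃         
             ┃00000020  16 89 2b 59 50┃         
             ┃00000030  2c 2c ee f0 5d┃         
             ┃00000040  46 c1 90 d3 40┃         
             ┃                        ┃         
             ┃                        ┃         
             ┗━━━━━━━━━━━━━━━━━━━━━━━━┛         


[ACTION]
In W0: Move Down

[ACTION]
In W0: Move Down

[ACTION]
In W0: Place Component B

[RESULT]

            ┃   0 1 2 3 4 5                ┃    
            ┃0           R                 ┃    
            ┃                              ┃    
            ┃1       ·   ·   L             ┃    
            ┃        │   │                 ┃    
            ┃2  [B]  ·   ·   G   C         ┃    
            ┗┏━━━━━━━━━━━━━━━━━━━━━━━━┓━━━━┛    
             ┃ HexEditor              ┃         
             ┠────────────────────────┨         
             ┃00000000  9E b4 dc 3f 3d┃         
             ┃00000010  3f 1b 88 a3 e8┃         
             ┃00000020  16 89 2b 59 50┃         
             ┃00000030  2c 2c ee f0 5d┃         
             ┃00000040  46 c1 90 d3 40┃         
             ┃                        ┃         
             ┃                        ┃         
             ┗━━━━━━━━━━━━━━━━━━━━━━━━┛         


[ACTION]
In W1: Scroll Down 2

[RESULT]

            ┃   0 1 2 3 4 5                ┃    
            ┃0           R                 ┃    
            ┃                              ┃    
            ┃1       ·   ·   L             ┃    
            ┃        │   │                 ┃    
            ┃2  [B]  ·   ·   G   C         ┃    
            ┗┏━━━━━━━━━━━━━━━━━━━━━━━━┓━━━━┛    
             ┃ HexEditor              ┃         
             ┠────────────────────────┨         
             ┃00000020  16 89 2b 59 50┃         
             ┃00000030  2c 2c ee f0 5d┃         
             ┃00000040  46 c1 90 d3 40┃         
             ┃                        ┃         
             ┃                        ┃         
             ┃                        ┃         
             ┃                        ┃         
             ┗━━━━━━━━━━━━━━━━━━━━━━━━┛         


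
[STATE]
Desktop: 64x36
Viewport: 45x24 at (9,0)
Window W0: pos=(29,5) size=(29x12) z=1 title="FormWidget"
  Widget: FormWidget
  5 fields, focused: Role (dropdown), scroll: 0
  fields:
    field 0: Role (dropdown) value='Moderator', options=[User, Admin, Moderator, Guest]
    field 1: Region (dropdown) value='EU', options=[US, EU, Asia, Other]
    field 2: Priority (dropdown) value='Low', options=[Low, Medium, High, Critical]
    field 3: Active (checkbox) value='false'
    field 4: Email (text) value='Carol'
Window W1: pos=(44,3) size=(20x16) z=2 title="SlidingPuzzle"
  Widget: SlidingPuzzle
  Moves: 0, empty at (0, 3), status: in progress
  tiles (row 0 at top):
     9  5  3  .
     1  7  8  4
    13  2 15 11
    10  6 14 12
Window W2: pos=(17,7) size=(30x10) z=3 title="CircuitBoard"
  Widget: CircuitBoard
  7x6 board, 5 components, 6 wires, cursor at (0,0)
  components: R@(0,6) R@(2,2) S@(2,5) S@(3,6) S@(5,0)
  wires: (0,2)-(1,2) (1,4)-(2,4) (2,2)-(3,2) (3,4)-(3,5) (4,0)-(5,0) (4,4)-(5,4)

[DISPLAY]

                                             
                                             
                                             
                                   ┏━━━━━━━━━
                                   ┃ SlidingP
                    ┏━━━━━━━━━━━━━━┠─────────
                    ┃ FormWidget   ┃┌────┬───
        ┏━━━━━━━━━━━━━━━━━━━━━━━━━━━━┓ 9 │  5
        ┃ CircuitBoard               ┃───┼───
        ┠────────────────────────────┨ 1 │  7
        ┃   0 1 2 3 4 5 6            ┃───┼───
        ┃0  [.]      ·               ┃13 │  2
        ┃            │               ┃───┼───
        ┃1           ·       ·       ┃10 │  6
        ┃                    │       ┃───┴───
        ┃2           R       ·   S   ┃ves: 0 
        ┗━━━━━━━━━━━━━━━━━━━━━━━━━━━━┛       
                                   ┃         
                                   ┗━━━━━━━━━
                                             
                                             
                                             
                                             
                                             


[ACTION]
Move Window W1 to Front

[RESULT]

                                             
                                             
                                             
                                   ┏━━━━━━━━━
                                   ┃ SlidingP
                    ┏━━━━━━━━━━━━━━┠─────────
                    ┃ FormWidget   ┃┌────┬───
        ┏━━━━━━━━━━━━━━━━━━━━━━━━━━┃│  9 │  5
        ┃ CircuitBoard             ┃├────┼───
        ┠──────────────────────────┃│  1 │  7
        ┃   0 1 2 3 4 5 6          ┃├────┼───
        ┃0  [.]      ·             ┃│ 13 │  2
        ┃            │             ┃├────┼───
        ┃1           ·       ·     ┃│ 10 │  6
        ┃                    │     ┃└────┴───
        ┃2           R       ·   S ┃Moves: 0 
        ┗━━━━━━━━━━━━━━━━━━━━━━━━━━┃         
                                   ┃         
                                   ┗━━━━━━━━━
                                             
                                             
                                             
                                             
                                             


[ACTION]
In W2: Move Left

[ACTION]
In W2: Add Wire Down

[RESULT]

                                             
                                             
                                             
                                   ┏━━━━━━━━━
                                   ┃ SlidingP
                    ┏━━━━━━━━━━━━━━┠─────────
                    ┃ FormWidget   ┃┌────┬───
        ┏━━━━━━━━━━━━━━━━━━━━━━━━━━┃│  9 │  5
        ┃ CircuitBoard             ┃├────┼───
        ┠──────────────────────────┃│  1 │  7
        ┃   0 1 2 3 4 5 6          ┃├────┼───
        ┃0  [.]      ·             ┃│ 13 │  2
        ┃    │       │             ┃├────┼───
        ┃1   ·       ·       ·     ┃│ 10 │  6
        ┃                    │     ┃└────┴───
        ┃2           R       ·   S ┃Moves: 0 
        ┗━━━━━━━━━━━━━━━━━━━━━━━━━━┃         
                                   ┃         
                                   ┗━━━━━━━━━
                                             
                                             
                                             
                                             
                                             


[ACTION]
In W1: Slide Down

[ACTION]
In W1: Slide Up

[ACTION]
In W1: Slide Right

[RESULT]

                                             
                                             
                                             
                                   ┏━━━━━━━━━
                                   ┃ SlidingP
                    ┏━━━━━━━━━━━━━━┠─────────
                    ┃ FormWidget   ┃┌────┬───
        ┏━━━━━━━━━━━━━━━━━━━━━━━━━━┃│  9 │  5
        ┃ CircuitBoard             ┃├────┼───
        ┠──────────────────────────┃│  1 │  7
        ┃   0 1 2 3 4 5 6          ┃├────┼───
        ┃0  [.]      ·             ┃│ 13 │  2
        ┃    │       │             ┃├────┼───
        ┃1   ·       ·       ·     ┃│ 10 │  6
        ┃                    │     ┃└────┴───
        ┃2           R       ·   S ┃Moves: 2 
        ┗━━━━━━━━━━━━━━━━━━━━━━━━━━┃         
                                   ┃         
                                   ┗━━━━━━━━━
                                             
                                             
                                             
                                             
                                             


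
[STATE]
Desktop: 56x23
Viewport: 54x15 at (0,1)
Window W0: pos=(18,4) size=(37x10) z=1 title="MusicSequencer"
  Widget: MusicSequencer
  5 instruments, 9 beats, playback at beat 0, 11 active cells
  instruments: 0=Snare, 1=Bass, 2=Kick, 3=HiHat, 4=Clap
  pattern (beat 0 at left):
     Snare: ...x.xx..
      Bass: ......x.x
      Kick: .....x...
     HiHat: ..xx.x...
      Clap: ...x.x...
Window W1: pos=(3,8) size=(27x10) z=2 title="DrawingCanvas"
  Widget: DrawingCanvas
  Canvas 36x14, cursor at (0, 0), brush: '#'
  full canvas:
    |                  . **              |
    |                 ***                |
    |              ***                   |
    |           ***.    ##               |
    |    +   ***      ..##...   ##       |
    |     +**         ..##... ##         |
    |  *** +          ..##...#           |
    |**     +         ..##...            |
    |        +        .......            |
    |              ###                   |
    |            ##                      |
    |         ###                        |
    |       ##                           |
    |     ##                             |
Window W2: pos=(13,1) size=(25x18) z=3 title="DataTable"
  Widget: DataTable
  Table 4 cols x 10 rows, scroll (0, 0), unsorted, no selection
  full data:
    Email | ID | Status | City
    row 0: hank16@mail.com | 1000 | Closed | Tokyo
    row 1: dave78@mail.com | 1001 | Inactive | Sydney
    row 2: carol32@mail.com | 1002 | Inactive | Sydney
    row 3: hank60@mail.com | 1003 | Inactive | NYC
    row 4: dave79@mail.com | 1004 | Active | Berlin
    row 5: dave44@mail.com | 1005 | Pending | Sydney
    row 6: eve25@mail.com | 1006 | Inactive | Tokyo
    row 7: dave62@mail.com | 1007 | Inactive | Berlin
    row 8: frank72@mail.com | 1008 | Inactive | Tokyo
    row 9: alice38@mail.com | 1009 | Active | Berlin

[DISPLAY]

             ┏━━━━━━━━━━━━━━━━━━━━━━━┓                
             ┃ DataTable             ┃                
             ┠───────────────────────┨                
             ┃Email           │ID  │S┃━━━━━━━━━━━━━━━━
             ┃────────────────┼────┼─┃                
             ┃hank16@mail.com │1000│C┃────────────────
             ┃dave78@mail.com │1001│I┃                
   ┏━━━━━━━━━┃carol32@mail.com│1002│I┃                
   ┃ DrawingC┃hank60@mail.com │1003│I┃                
   ┠─────────┃dave79@mail.com │1004│A┃                
   ┃+        ┃dave44@mail.com │1005│P┃                
   ┃         ┃eve25@mail.com  │1006│I┃                
   ┃         ┃dave62@mail.com │1007│I┃━━━━━━━━━━━━━━━━
   ┃         ┃frank72@mail.com│1008│I┃                
   ┃    +   *┃alice38@mail.com│1009│A┃                


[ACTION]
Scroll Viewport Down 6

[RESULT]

             ┃dave78@mail.com │1001│I┃                
   ┏━━━━━━━━━┃carol32@mail.com│1002│I┃                
   ┃ DrawingC┃hank60@mail.com │1003│I┃                
   ┠─────────┃dave79@mail.com │1004│A┃                
   ┃+        ┃dave44@mail.com │1005│P┃                
   ┃         ┃eve25@mail.com  │1006│I┃                
   ┃         ┃dave62@mail.com │1007│I┃━━━━━━━━━━━━━━━━
   ┃         ┃frank72@mail.com│1008│I┃                
   ┃    +   *┃alice38@mail.com│1009│A┃                
   ┃     +** ┃                       ┃                
   ┗━━━━━━━━━┃                       ┃                
             ┗━━━━━━━━━━━━━━━━━━━━━━━┛                
                                                      
                                                      
                                                      


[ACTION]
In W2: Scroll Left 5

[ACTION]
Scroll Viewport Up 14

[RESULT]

                                                      
             ┏━━━━━━━━━━━━━━━━━━━━━━━┓                
             ┃ DataTable             ┃                
             ┠───────────────────────┨                
             ┃Email           │ID  │S┃━━━━━━━━━━━━━━━━
             ┃────────────────┼────┼─┃                
             ┃hank16@mail.com │1000│C┃────────────────
             ┃dave78@mail.com │1001│I┃                
   ┏━━━━━━━━━┃carol32@mail.com│1002│I┃                
   ┃ DrawingC┃hank60@mail.com │1003│I┃                
   ┠─────────┃dave79@mail.com │1004│A┃                
   ┃+        ┃dave44@mail.com │1005│P┃                
   ┃         ┃eve25@mail.com  │1006│I┃                
   ┃         ┃dave62@mail.com │1007│I┃━━━━━━━━━━━━━━━━
   ┃         ┃frank72@mail.com│1008│I┃                


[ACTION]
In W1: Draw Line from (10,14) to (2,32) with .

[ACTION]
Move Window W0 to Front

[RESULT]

                                                      
             ┏━━━━━━━━━━━━━━━━━━━━━━━┓                
             ┃ DataTable             ┃                
             ┠───────────────────────┨                
             ┃Emai┏━━━━━━━━━━━━━━━━━━━━━━━━━━━━━━━━━━━
             ┃────┃ MusicSequencer                    
             ┃hank┠───────────────────────────────────
             ┃dave┃      ▼12345678                    
   ┏━━━━━━━━━┃caro┃ Snare···█·██··                    
   ┃ DrawingC┃hank┃  Bass······█·█                    
   ┠─────────┃dave┃  Kick·····█···                    
   ┃+        ┃dave┃ HiHat··██·█···                    
   ┃         ┃eve2┃  Clap···█·█···                    
   ┃         ┃dave┗━━━━━━━━━━━━━━━━━━━━━━━━━━━━━━━━━━━
   ┃         ┃frank72@mail.com│1008│I┃                


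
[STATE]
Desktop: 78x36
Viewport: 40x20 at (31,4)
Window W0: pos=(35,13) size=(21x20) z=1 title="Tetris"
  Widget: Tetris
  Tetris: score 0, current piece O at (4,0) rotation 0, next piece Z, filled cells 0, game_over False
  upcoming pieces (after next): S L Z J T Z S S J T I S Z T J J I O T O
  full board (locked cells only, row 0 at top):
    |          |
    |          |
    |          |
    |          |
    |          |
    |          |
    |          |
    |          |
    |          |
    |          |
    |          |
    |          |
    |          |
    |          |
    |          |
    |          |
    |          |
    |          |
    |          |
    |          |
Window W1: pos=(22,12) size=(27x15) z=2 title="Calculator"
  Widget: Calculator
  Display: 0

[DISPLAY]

                                        
                                        
                                        
                                        
                                        
                                        
                                        
                                        
━━━━━━━━━━━━━━━━━┓                      
tor              ┃━━━━━━┓               
─────────────────┨      ┃               
                0┃──────┨               
┬───┬───┐        ┃xt:   ┃               
│ 9 │ ÷ │        ┃      ┃               
┼───┼───┤        ┃▓     ┃               
│ 6 │ × │        ┃      ┃               
┼───┼───┤        ┃      ┃               
│ 3 │ - │        ┃      ┃               
┼───┼───┤        ┃ore:  ┃               
│ = │ + │        ┃      ┃               


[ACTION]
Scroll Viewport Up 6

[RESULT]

                                        
                                        
                                        
                                        
                                        
                                        
                                        
                                        
                                        
                                        
                                        
                                        
━━━━━━━━━━━━━━━━━┓                      
tor              ┃━━━━━━┓               
─────────────────┨      ┃               
                0┃──────┨               
┬───┬───┐        ┃xt:   ┃               
│ 9 │ ÷ │        ┃      ┃               
┼───┼───┤        ┃▓     ┃               
│ 6 │ × │        ┃      ┃               


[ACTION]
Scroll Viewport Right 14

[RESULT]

                                        
                                        
                                        
                                        
                                        
                                        
                                        
                                        
                                        
                                        
                                        
                                        
━━━━━━━━━━┓                             
          ┃━━━━━━┓                      
──────────┨      ┃                      
         0┃──────┨                      
─┐        ┃xt:   ┃                      
 │        ┃      ┃                      
─┤        ┃▓     ┃                      
 │        ┃      ┃                      


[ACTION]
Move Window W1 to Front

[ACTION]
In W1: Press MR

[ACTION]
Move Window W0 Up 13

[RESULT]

━━━━━━━━━━━━━━━━━┓                      
etris            ┃                      
─────────────────┨                      
        │Next:   ┃                      
        │▓▓      ┃                      
        │ ▓▓     ┃                      
        │        ┃                      
        │        ┃                      
        │        ┃                      
        │Score:  ┃                      
        │0       ┃                      
        │        ┃                      
━━━━━━━━━━┓      ┃                      
          ┃      ┃                      
──────────┨      ┃                      
         0┃      ┃                      
─┐        ┃      ┃                      
 │        ┃      ┃                      
─┤        ┃      ┃                      
 │        ┃━━━━━━┛                      


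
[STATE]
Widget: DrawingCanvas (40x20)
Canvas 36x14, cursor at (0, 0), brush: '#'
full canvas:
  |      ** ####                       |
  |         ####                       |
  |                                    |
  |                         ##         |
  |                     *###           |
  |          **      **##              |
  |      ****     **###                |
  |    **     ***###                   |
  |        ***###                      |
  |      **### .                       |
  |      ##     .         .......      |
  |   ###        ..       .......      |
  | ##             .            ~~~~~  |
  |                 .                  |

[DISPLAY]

+     ** ####                           
         ####                           
                                        
                         ##             
                     *###               
          **      **##                  
      ****     **###                    
    **     ***###                       
        ***###                          
      **### .                           
      ##     .         .......          
   ###        ..       .......          
 ##             .            ~~~~~      
                 .                      
                                        
                                        
                                        
                                        
                                        
                                        


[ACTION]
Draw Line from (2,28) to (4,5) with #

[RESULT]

+     ** ####                           
         ####                           
                       ######           
           ############  ##             
     ######          *###               
          **      **##                  
      ****     **###                    
    **     ***###                       
        ***###                          
      **### .                           
      ##     .         .......          
   ###        ..       .......          
 ##             .            ~~~~~      
                 .                      
                                        
                                        
                                        
                                        
                                        
                                        


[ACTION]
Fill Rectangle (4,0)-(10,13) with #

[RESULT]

+     ** ####                           
         ####                           
                       ######           
           ############  ##             
##############       *###               
##############    **##                  
############## **###                    
#################                       
##############                          
##############                          
##############         .......          
   ###        ..       .......          
 ##             .            ~~~~~      
                 .                      
                                        
                                        
                                        
                                        
                                        
                                        


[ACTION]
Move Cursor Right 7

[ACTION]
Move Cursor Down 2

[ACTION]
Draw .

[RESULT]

      ** ####                           
         ####                           
       .               ######           
           ############  ##             
##############       *###               
##############    **##                  
############## **###                    
#################                       
##############                          
##############                          
##############         .......          
   ###        ..       .......          
 ##             .            ~~~~~      
                 .                      
                                        
                                        
                                        
                                        
                                        
                                        


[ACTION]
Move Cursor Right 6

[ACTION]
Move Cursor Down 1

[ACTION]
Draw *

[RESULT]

      ** ####                           
         ####                           
       .               ######           
           ##*#########  ##             
##############       *###               
##############    **##                  
############## **###                    
#################                       
##############                          
##############                          
##############         .......          
   ###        ..       .......          
 ##             .            ~~~~~      
                 .                      
                                        
                                        
                                        
                                        
                                        
                                        


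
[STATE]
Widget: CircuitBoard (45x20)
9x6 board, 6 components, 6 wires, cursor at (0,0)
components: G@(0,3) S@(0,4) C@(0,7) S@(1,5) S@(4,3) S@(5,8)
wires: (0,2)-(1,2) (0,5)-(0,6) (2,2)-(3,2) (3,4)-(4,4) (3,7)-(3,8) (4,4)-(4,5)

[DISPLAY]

   0 1 2 3 4 5 6 7 8                         
0  [.]      ·   G   S   · ─ ·   C            
            │                                
1           ·           S                    
                                             
2           ·                                
            │                                
3           ·       ·           · ─ ·        
                    │                        
4               S   · ─ ·                    
                                             
5                                   S        
Cursor: (0,0)                                
                                             
                                             
                                             
                                             
                                             
                                             
                                             


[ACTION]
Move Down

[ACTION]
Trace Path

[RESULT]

   0 1 2 3 4 5 6 7 8                         
0           ·   G   S   · ─ ·   C            
            │                                
1  [.]      ·           S                    
                                             
2           ·                                
            │                                
3           ·       ·           · ─ ·        
                    │                        
4               S   · ─ ·                    
                                             
5                                   S        
Cursor: (1,0)  Trace: No connections         
                                             
                                             
                                             
                                             
                                             
                                             
                                             


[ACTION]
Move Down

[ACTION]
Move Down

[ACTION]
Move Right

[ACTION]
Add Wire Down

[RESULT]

   0 1 2 3 4 5 6 7 8                         
0           ·   G   S   · ─ ·   C            
            │                                
1           ·           S                    
                                             
2           ·                                
            │                                
3      [.]  ·       ·           · ─ ·        
        │           │                        
4       ·       S   · ─ ·                    
                                             
5                                   S        
Cursor: (3,1)  Trace: No connections         
                                             
                                             
                                             
                                             
                                             
                                             
                                             


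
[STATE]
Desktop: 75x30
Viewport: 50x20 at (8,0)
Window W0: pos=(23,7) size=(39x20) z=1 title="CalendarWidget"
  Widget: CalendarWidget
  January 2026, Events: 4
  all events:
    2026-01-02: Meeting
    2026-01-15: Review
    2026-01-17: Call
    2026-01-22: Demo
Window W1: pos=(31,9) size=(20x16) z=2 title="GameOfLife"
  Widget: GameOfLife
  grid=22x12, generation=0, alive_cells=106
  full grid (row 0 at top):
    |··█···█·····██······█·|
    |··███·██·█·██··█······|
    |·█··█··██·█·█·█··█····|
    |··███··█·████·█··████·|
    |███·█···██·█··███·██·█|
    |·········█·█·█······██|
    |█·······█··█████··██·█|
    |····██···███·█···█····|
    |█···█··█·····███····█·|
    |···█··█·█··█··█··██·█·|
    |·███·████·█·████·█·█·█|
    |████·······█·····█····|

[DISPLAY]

                                                  
                                                  
                                                  
                                                  
                                                  
                                                  
                                                  
               ┏━━━━━━━━━━━━━━━━━━━━━━━━━━━━━━━━━━
               ┃ CalendarWidget                   
               ┠───────┏━━━━━━━━━━━━━━━━━━┓───────
               ┃       ┃ GameOfLife       ┃       
               ┃Mo Tu W┠──────────────────┨       
               ┃       ┃Gen: 0            ┃       
               ┃ 5  6  ┃█···█·····██······┃       
               ┃12 13 1┃███·██·█·██··█····┃       
               ┃19 20 2┃··█··██·█·█·█··█··┃       
               ┃26 27 2┃███··█·████·█··███┃       
               ┃       ┃█·█···██·█··███·██┃       
               ┃       ┃·······█·█·█······┃       
               ┃       ┃······█··█████··██┃       


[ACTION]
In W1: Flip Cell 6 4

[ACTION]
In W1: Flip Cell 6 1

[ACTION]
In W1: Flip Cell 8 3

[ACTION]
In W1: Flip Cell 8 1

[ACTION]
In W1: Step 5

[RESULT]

                                                  
                                                  
                                                  
                                                  
                                                  
                                                  
                                                  
               ┏━━━━━━━━━━━━━━━━━━━━━━━━━━━━━━━━━━
               ┃ CalendarWidget                   
               ┠───────┏━━━━━━━━━━━━━━━━━━┓───────
               ┃       ┃ GameOfLife       ┃       
               ┃Mo Tu W┠──────────────────┨       
               ┃       ┃Gen: 5            ┃       
               ┃ 5  6  ┃··██·····███······┃       
               ┃12 13 1┃··██·█···█··███···┃       
               ┃19 20 2┃··█··█·········█··┃       
               ┃26 27 2┃··········█······█┃       
               ┃       ┃············██·█··┃       
               ┃       ┃······█·········██┃       
               ┃       ┃·····██···········┃       
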